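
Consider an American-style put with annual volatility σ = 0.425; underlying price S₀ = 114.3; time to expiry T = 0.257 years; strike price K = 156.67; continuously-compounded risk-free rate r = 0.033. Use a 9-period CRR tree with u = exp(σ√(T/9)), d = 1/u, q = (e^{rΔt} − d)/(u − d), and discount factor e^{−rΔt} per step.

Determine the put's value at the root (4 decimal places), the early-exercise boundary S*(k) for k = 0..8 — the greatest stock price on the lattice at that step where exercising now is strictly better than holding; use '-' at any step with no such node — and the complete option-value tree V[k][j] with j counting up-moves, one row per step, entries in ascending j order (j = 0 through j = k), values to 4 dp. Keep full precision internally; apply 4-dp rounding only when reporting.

price = 42.7195
boundary = - 106.3790 99.0070 106.3790 114.3000 106.3790 114.3000 122.8108 131.9553
tree:
42.7195
50.2910 34.8775
57.6630 42.4825 26.9853
64.5242 50.2910 34.3920 19.2853
70.9099 57.6630 42.3700 26.1085 12.1812
76.8531 64.5242 50.2910 33.9854 17.9148 6.2038
82.3844 70.9099 57.6630 42.3700 25.2755 10.2456 1.9856
87.5323 76.8531 64.5242 50.2910 33.8592 16.3403 3.8865 0.0000
92.3236 82.3844 70.9099 57.6630 42.3700 24.7147 7.6071 0.0000 0.0000
96.7828 87.5323 76.8531 64.5242 50.2910 33.8592 14.8894 0.0000 0.0000 0.0000

Δt=0.02856, u=1.07446, d=0.93070, q=0.48861, disc=e^(-rΔt)=0.99906
k=9 terminal: V=max(K-S,0) → 96.7828 87.5323 76.8531 64.5242 50.2910 33.8592 14.8894 0.0000 0.0000 0.0000
k=8: j=0 S=64.3464 intr=92.3236 cont=92.1760 V=92.3236[EX]; j=1 S=74.2856 intr=82.3844 cont=82.2368 V=82.3844[EX]; j=2 S=85.7601 intr=70.9099 cont=70.7623 V=70.9099[EX]; j=3 S=99.0070 intr=57.6630 cont=57.5155 V=57.6630[EX]; j=4 S=114.3000 intr=42.3700 cont=42.2224 V=42.3700[EX]; j=5 S=131.9553 intr=24.7147 cont=24.5672 V=24.7147[EX]; j=6 S=152.3376 intr=4.3324 cont=7.6071 V=7.6071[hold]; j=7 S=175.8683 intr=0.0000 cont=0.0000 V=0.0000[hold]; j=8 S=203.0337 intr=0.0000 cont=0.0000 V=0.0000[hold]  S*(8)=131.9553
k=7: j=0 S=69.1377 intr=87.5323 cont=87.3848 V=87.5323[EX]; j=1 S=79.8169 intr=76.8531 cont=76.7055 V=76.8531[EX]; j=2 S=92.1458 intr=64.5242 cont=64.3766 V=64.5242[EX]; j=3 S=106.3790 intr=50.2910 cont=50.1434 V=50.2910[EX]; j=4 S=122.8108 intr=33.8592 cont=33.7117 V=33.8592[EX]; j=5 S=141.7806 intr=14.8894 cont=16.3403 V=16.3403[hold]; j=6 S=163.6807 intr=0.0000 cont=3.8865 V=3.8865[hold]; j=7 S=188.9635 intr=0.0000 cont=0.0000 V=0.0000[hold]  S*(7)=122.8108
k=6: j=0 S=74.2856 intr=82.3844 cont=82.2368 V=82.3844[EX]; j=1 S=85.7601 intr=70.9099 cont=70.7623 V=70.9099[EX]; j=2 S=99.0070 intr=57.6630 cont=57.5155 V=57.6630[EX]; j=3 S=114.3000 intr=42.3700 cont=42.2224 V=42.3700[EX]; j=4 S=131.9553 intr=24.7147 cont=25.2755 V=25.2755[hold]; j=5 S=152.3376 intr=4.3324 cont=10.2456 V=10.2456[hold]; j=6 S=175.8683 intr=0.0000 cont=1.9856 V=1.9856[hold]  S*(6)=114.3000
k=5: j=0 S=79.8169 intr=76.8531 cont=76.7055 V=76.8531[EX]; j=1 S=92.1458 intr=64.5242 cont=64.3766 V=64.5242[EX]; j=2 S=106.3790 intr=50.2910 cont=50.1434 V=50.2910[EX]; j=3 S=122.8108 intr=33.8592 cont=33.9854 V=33.9854[hold]; j=4 S=141.7806 intr=14.8894 cont=17.9148 V=17.9148[hold]; j=5 S=163.6807 intr=0.0000 cont=6.2038 V=6.2038[hold]  S*(5)=106.3790
k=4: j=0 S=85.7601 intr=70.9099 cont=70.7623 V=70.9099[EX]; j=1 S=99.0070 intr=57.6630 cont=57.5155 V=57.6630[EX]; j=2 S=114.3000 intr=42.3700 cont=42.2840 V=42.3700[EX]; j=3 S=131.9553 intr=24.7147 cont=26.1085 V=26.1085[hold]; j=4 S=152.3376 intr=4.3324 cont=12.1812 V=12.1812[hold]  S*(4)=114.3000
k=3: j=0 S=92.1458 intr=64.5242 cont=64.3766 V=64.5242[EX]; j=1 S=106.3790 intr=50.2910 cont=50.1434 V=50.2910[EX]; j=2 S=122.8108 intr=33.8592 cont=34.3920 V=34.3920[hold]; j=3 S=141.7806 intr=14.8894 cont=19.2853 V=19.2853[hold]  S*(3)=106.3790
k=2: j=0 S=99.0070 intr=57.6630 cont=57.5155 V=57.6630[EX]; j=1 S=114.3000 intr=42.3700 cont=42.4825 V=42.4825[hold]; j=2 S=131.9553 intr=24.7147 cont=26.9853 V=26.9853[hold]  S*(2)=99.0070
k=1: j=0 S=106.3790 intr=50.2910 cont=50.1983 V=50.2910[EX]; j=1 S=122.8108 intr=33.8592 cont=34.8775 V=34.8775[hold]  S*(1)=106.3790
k=0: j=0 S=114.3000 intr=42.3700 cont=42.7195 V=42.7195[hold]  S*(0)=-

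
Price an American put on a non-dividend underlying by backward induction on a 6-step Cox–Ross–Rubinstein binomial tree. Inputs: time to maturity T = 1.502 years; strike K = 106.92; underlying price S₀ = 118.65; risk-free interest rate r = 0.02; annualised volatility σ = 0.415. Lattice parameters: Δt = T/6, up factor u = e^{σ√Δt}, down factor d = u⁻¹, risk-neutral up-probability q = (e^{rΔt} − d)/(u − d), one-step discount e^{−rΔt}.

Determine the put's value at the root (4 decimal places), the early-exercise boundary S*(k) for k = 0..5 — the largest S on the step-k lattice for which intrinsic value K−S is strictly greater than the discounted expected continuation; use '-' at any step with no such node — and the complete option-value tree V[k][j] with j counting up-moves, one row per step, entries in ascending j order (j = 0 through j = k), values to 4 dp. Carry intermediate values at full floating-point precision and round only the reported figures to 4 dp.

price = 16.1744
boundary = - - - - 51.7086 63.6413
tree:
16.1744
23.3333 7.9562
32.5441 12.7872 2.3781
43.5149 20.0345 4.4283 0.0000
55.2114 30.2741 8.2460 0.0000 0.0000
64.9067 43.2787 15.3549 0.0000 0.0000 0.0000
72.7841 55.2114 28.5923 0.0000 0.0000 0.0000 0.0000

params: Δt=0.25033 u=1.23077 d=0.81250 q=0.46028 e^(-rΔt)=0.99501
t_6 payoffs: 72.7841 55.2114 28.5923 0.0000 0.0000 0.0000 0.0000
t_5: node(5,0) S=42.0133 payoff=64.9067 vs cont=64.3727 → 64.9067 [stop]  node(5,1) S=63.6413 payoff=43.2787 vs cont=42.7447 → 43.2787 [stop]  node(5,2) S=96.4032 payoff=10.5168 vs cont=15.3549 → 15.3549 [wait]  node(5,3) S=146.0306 payoff=0.0000 vs cont=0.0000 → 0.0000 [wait]  node(5,4) S=221.2057 payoff=0.0000 vs cont=0.0000 → 0.0000 [wait]  node(5,5) S=335.0800 payoff=0.0000 vs cont=0.0000 → 0.0000 [wait]  ⇒ S*(5)=63.6413
t_4: node(4,0) S=51.7086 payoff=55.2114 vs cont=54.6774 → 55.2114 [stop]  node(4,1) S=78.3277 payoff=28.5923 vs cont=30.2741 → 30.2741 [wait]  node(4,2) S=118.6500 payoff=0.0000 vs cont=8.2460 → 8.2460 [wait]  node(4,3) S=179.7298 payoff=0.0000 vs cont=0.0000 → 0.0000 [wait]  node(4,4) S=272.2528 payoff=0.0000 vs cont=0.0000 → 0.0000 [wait]  ⇒ S*(4)=51.7086
t_3: node(3,0) S=63.6413 payoff=43.2787 vs cont=43.5149 → 43.5149 [wait]  node(3,1) S=96.4032 payoff=10.5168 vs cont=20.0345 → 20.0345 [wait]  node(3,2) S=146.0306 payoff=0.0000 vs cont=4.4283 → 4.4283 [wait]  node(3,3) S=221.2057 payoff=0.0000 vs cont=0.0000 → 0.0000 [wait]  ⇒ S*(3)=-
t_2: node(2,0) S=78.3277 payoff=28.5923 vs cont=32.5441 → 32.5441 [wait]  node(2,1) S=118.6500 payoff=0.0000 vs cont=12.7872 → 12.7872 [wait]  node(2,2) S=179.7298 payoff=0.0000 vs cont=2.3781 → 2.3781 [wait]  ⇒ S*(2)=-
t_1: node(1,0) S=96.4032 payoff=10.5168 vs cont=23.3333 → 23.3333 [wait]  node(1,1) S=146.0306 payoff=0.0000 vs cont=7.9562 → 7.9562 [wait]  ⇒ S*(1)=-
t_0: node(0,0) S=118.6500 payoff=0.0000 vs cont=16.1744 → 16.1744 [wait]  ⇒ S*(0)=-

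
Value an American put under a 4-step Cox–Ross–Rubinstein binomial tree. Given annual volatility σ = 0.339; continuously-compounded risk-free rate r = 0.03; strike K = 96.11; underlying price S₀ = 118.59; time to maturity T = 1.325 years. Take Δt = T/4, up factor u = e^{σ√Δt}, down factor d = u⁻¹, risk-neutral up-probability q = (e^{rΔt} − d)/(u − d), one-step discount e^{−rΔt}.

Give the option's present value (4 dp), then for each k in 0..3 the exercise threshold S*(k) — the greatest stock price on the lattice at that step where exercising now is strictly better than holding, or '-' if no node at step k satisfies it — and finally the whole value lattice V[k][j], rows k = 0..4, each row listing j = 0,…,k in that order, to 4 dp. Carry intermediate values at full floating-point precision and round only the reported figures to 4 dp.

Δt=0.33125, u=1.21544, d=0.82274, q=0.47681, disc=e^(-rΔt)=0.99011
k=4 terminal: V=max(K-S,0) → 41.7714 15.8354 0.0000 0.0000 0.0000
k=3: j=0 S=66.0456 intr=30.0644 cont=29.1141 V=30.0644[EX]; j=1 S=97.5693 intr=0.0000 cont=8.2030 V=8.2030[hold]; j=2 S=144.1395 intr=0.0000 cont=0.0000 V=0.0000[hold]; j=3 S=212.9377 intr=0.0000 cont=0.0000 V=0.0000[hold]  S*(3)=66.0456
k=2: j=0 S=80.2746 intr=15.8354 cont=19.4465 V=19.4465[hold]; j=1 S=118.5900 intr=0.0000 cont=4.2493 V=4.2493[hold]; j=2 S=175.1934 intr=0.0000 cont=0.0000 V=0.0000[hold]  S*(2)=-
k=1: j=0 S=97.5693 intr=0.0000 cont=12.0797 V=12.0797[hold]; j=1 S=144.1395 intr=0.0000 cont=2.2012 V=2.2012[hold]  S*(1)=-
k=0: j=0 S=118.5900 intr=0.0000 cont=7.2967 V=7.2967[hold]  S*(0)=-

price = 7.2967
boundary = - - - 66.0456
tree:
7.2967
12.0797 2.2012
19.4465 4.2493 0.0000
30.0644 8.2030 0.0000 0.0000
41.7714 15.8354 0.0000 0.0000 0.0000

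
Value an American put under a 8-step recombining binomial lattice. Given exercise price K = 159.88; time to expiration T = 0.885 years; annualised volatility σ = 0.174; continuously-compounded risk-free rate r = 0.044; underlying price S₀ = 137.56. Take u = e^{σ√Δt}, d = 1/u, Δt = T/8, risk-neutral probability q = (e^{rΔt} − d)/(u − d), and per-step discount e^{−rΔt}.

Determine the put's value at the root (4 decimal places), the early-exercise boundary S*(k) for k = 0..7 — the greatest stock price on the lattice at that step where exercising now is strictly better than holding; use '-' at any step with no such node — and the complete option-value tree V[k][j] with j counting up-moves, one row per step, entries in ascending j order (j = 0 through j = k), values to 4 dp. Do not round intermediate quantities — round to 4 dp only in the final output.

params: Δt=0.11063 u=1.05958 d=0.94377 q=0.52767 e^(-rΔt)=0.99514
t_8 payoffs: 73.2994 62.6750 50.7469 37.3551 22.3200 5.4399 0.0000 0.0000 0.0000
t_7: node(7,0) S=91.7392 payoff=68.1408 vs cont=67.3645 → 68.1408 [stop]  node(7,1) S=102.9965 payoff=56.8835 vs cont=56.1071 → 56.8835 [stop]  node(7,2) S=115.6353 payoff=44.2447 vs cont=43.4684 → 44.2447 [stop]  node(7,3) S=129.8250 payoff=30.0550 vs cont=29.2787 → 30.0550 [stop]  node(7,4) S=145.7559 payoff=14.1241 vs cont=13.3478 → 14.1241 [stop]  node(7,5) S=163.6417 payoff=0.0000 vs cont=2.5570 → 2.5570 [wait]  node(7,6) S=183.7223 payoff=0.0000 vs cont=0.0000 → 0.0000 [wait]  node(7,7) S=206.2669 payoff=0.0000 vs cont=0.0000 → 0.0000 [wait]  ⇒ S*(7)=145.7559
t_6: node(6,0) S=97.2050 payoff=62.6750 vs cont=61.8987 → 62.6750 [stop]  node(6,1) S=109.1331 payoff=50.7469 vs cont=49.9706 → 50.7469 [stop]  node(6,2) S=122.5249 payoff=37.3551 vs cont=36.5788 → 37.3551 [stop]  node(6,3) S=137.5600 payoff=22.3200 vs cont=21.5437 → 22.3200 [stop]  node(6,4) S=154.4401 payoff=5.4399 vs cont=7.9816 → 7.9816 [wait]  node(6,5) S=173.3915 payoff=0.0000 vs cont=1.2019 → 1.2019 [wait]  node(6,6) S=194.6685 payoff=0.0000 vs cont=0.0000 → 0.0000 [wait]  ⇒ S*(6)=137.5600
t_5: node(5,0) S=102.9965 payoff=56.8835 vs cont=56.1071 → 56.8835 [stop]  node(5,1) S=115.6353 payoff=44.2447 vs cont=43.4684 → 44.2447 [stop]  node(5,2) S=129.8250 payoff=30.0550 vs cont=29.2787 → 30.0550 [stop]  node(5,3) S=145.7559 payoff=14.1241 vs cont=14.6824 → 14.6824 [wait]  node(5,4) S=163.6417 payoff=0.0000 vs cont=4.3828 → 4.3828 [wait]  node(5,5) S=183.7223 payoff=0.0000 vs cont=0.5649 → 0.5649 [wait]  ⇒ S*(5)=129.8250
t_4: node(4,0) S=109.1331 payoff=50.7469 vs cont=49.9706 → 50.7469 [stop]  node(4,1) S=122.5249 payoff=37.3551 vs cont=36.5788 → 37.3551 [stop]  node(4,2) S=137.5600 payoff=22.3200 vs cont=21.8368 → 22.3200 [stop]  node(4,3) S=154.4401 payoff=5.4399 vs cont=9.2027 → 9.2027 [wait]  node(4,4) S=173.3915 payoff=0.0000 vs cont=2.3567 → 2.3567 [wait]  ⇒ S*(4)=137.5600
t_3: node(3,0) S=115.6353 payoff=44.2447 vs cont=43.4684 → 44.2447 [stop]  node(3,1) S=129.8250 payoff=30.0550 vs cont=29.2787 → 30.0550 [stop]  node(3,2) S=145.7559 payoff=14.1241 vs cont=15.3237 → 15.3237 [wait]  node(3,3) S=163.6417 payoff=0.0000 vs cont=5.5632 → 5.5632 [wait]  ⇒ S*(3)=129.8250
t_2: node(2,0) S=122.5249 payoff=37.3551 vs cont=36.5788 → 37.3551 [stop]  node(2,1) S=137.5600 payoff=22.3200 vs cont=22.1736 → 22.3200 [stop]  node(2,2) S=154.4401 payoff=5.4399 vs cont=10.1240 → 10.1240 [wait]  ⇒ S*(2)=137.5600
t_1: node(1,0) S=129.8250 payoff=30.0550 vs cont=29.2787 → 30.0550 [stop]  node(1,1) S=145.7559 payoff=14.1241 vs cont=15.8074 → 15.8074 [wait]  ⇒ S*(1)=129.8250
t_0: node(0,0) S=137.5600 payoff=22.3200 vs cont=22.4276 → 22.4276 [wait]  ⇒ S*(0)=-

price = 22.4276
boundary = - 129.8250 137.5600 129.8250 137.5600 129.8250 137.5600 145.7559
tree:
22.4276
30.0550 15.8074
37.3551 22.3200 10.1240
44.2447 30.0550 15.3237 5.5632
50.7469 37.3551 22.3200 9.2027 2.3567
56.8835 44.2447 30.0550 14.6824 4.3828 0.5649
62.6750 50.7469 37.3551 22.3200 7.9816 1.2019 0.0000
68.1408 56.8835 44.2447 30.0550 14.1241 2.5570 0.0000 0.0000
73.2994 62.6750 50.7469 37.3551 22.3200 5.4399 0.0000 0.0000 0.0000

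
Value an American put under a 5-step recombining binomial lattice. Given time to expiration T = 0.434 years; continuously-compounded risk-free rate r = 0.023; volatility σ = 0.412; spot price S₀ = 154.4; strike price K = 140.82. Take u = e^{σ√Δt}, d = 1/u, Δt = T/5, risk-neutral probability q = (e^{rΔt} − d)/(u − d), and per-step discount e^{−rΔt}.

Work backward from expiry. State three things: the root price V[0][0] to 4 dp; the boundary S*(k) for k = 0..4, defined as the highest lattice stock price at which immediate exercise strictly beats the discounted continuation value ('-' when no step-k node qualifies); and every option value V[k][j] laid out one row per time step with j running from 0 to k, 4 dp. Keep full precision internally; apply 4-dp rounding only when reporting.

Δt=0.08680  u=1.12906  d=0.88569  q=0.47790  discount=0.99801
step 5 (expiry): payoffs max(K−S,0) = 56.6673 33.5447 4.0687 0.0000 0.0000 0.0000
step 4: (k=4,j=0): S=95.0132, (K−S)⁺=45.8068, hold=45.5260 ⇒ V=45.8068 exercise | (k=4,j=1): S=121.1199, (K−S)⁺=19.7001, hold=19.4192 ⇒ V=19.7001 exercise | (k=4,j=2): S=154.4000, (K−S)⁺=0.0000, hold=2.1200 ⇒ V=2.1200 continue | (k=4,j=3): S=196.8244, (K−S)⁺=0.0000, hold=0.0000 ⇒ V=0.0000 continue | (k=4,j=4): S=250.9058, (K−S)⁺=0.0000, hold=0.0000 ⇒ V=0.0000 continue  boundary S*=121.1199
step 3: (k=3,j=0): S=107.2753, (K−S)⁺=33.5447, hold=33.2639 ⇒ V=33.5447 exercise | (k=3,j=1): S=136.7513, (K−S)⁺=4.0687, hold=11.2760 ⇒ V=11.2760 continue | (k=3,j=2): S=174.3264, (K−S)⁺=0.0000, hold=1.1047 ⇒ V=1.1047 continue | (k=3,j=3): S=222.2260, (K−S)⁺=0.0000, hold=0.0000 ⇒ V=0.0000 continue  boundary S*=107.2753
step 2: (k=2,j=0): S=121.1199, (K−S)⁺=19.7001, hold=22.8567 ⇒ V=22.8567 continue | (k=2,j=1): S=154.4000, (K−S)⁺=0.0000, hold=6.4023 ⇒ V=6.4023 continue | (k=2,j=2): S=196.8244, (K−S)⁺=0.0000, hold=0.5756 ⇒ V=0.5756 continue  boundary S*=-
step 1: (k=1,j=0): S=136.7513, (K−S)⁺=4.0687, hold=14.9632 ⇒ V=14.9632 continue | (k=1,j=1): S=174.3264, (K−S)⁺=0.0000, hold=3.6105 ⇒ V=3.6105 continue  boundary S*=-
step 0: (k=0,j=0): S=154.4000, (K−S)⁺=0.0000, hold=9.5187 ⇒ V=9.5187 continue  boundary S*=-

price = 9.5187
boundary = - - - 107.2753 121.1199
tree:
9.5187
14.9632 3.6105
22.8567 6.4023 0.5756
33.5447 11.2760 1.1047 0.0000
45.8068 19.7001 2.1200 0.0000 0.0000
56.6673 33.5447 4.0687 0.0000 0.0000 0.0000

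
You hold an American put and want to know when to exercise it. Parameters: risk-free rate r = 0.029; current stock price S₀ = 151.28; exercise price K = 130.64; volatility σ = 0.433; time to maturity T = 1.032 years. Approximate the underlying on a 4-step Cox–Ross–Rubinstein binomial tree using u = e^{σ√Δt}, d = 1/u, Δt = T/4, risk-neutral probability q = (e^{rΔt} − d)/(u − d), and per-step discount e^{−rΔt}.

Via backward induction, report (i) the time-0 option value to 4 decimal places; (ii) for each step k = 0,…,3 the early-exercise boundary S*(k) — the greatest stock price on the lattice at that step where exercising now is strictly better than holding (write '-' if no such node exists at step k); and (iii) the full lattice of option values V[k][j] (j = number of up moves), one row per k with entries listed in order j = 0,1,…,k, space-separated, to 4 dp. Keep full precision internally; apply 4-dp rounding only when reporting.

price = 14.9261
boundary = - - - 78.2041
tree:
14.9261
23.6215 5.0500
36.1206 9.4601 0.0000
52.4359 17.7216 0.0000 0.0000
67.8758 33.1978 0.0000 0.0000 0.0000

Δt=0.25800  u=1.24600  d=0.80257  q=0.46217  discount=0.99255
step 4 (expiry): payoffs max(K−S,0) = 67.8758 33.1978 0.0000 0.0000 0.0000
step 3: (k=3,j=0): S=78.2041, (K−S)⁺=52.4359, hold=51.4621 ⇒ V=52.4359 exercise | (k=3,j=1): S=121.4127, (K−S)⁺=9.2273, hold=17.7216 ⇒ V=17.7216 continue | (k=3,j=2): S=188.4946, (K−S)⁺=0.0000, hold=0.0000 ⇒ V=0.0000 continue | (k=3,j=3): S=292.6398, (K−S)⁺=0.0000, hold=0.0000 ⇒ V=0.0000 continue  boundary S*=78.2041
step 2: (k=2,j=0): S=97.4422, (K−S)⁺=33.1978, hold=36.1206 ⇒ V=36.1206 continue | (k=2,j=1): S=151.2800, (K−S)⁺=0.0000, hold=9.4601 ⇒ V=9.4601 continue | (k=2,j=2): S=234.8638, (K−S)⁺=0.0000, hold=0.0000 ⇒ V=0.0000 continue  boundary S*=-
step 1: (k=1,j=0): S=121.4127, (K−S)⁺=9.2273, hold=23.6215 ⇒ V=23.6215 continue | (k=1,j=1): S=188.4946, (K−S)⁺=0.0000, hold=5.0500 ⇒ V=5.0500 continue  boundary S*=-
step 0: (k=0,j=0): S=151.2800, (K−S)⁺=0.0000, hold=14.9261 ⇒ V=14.9261 continue  boundary S*=-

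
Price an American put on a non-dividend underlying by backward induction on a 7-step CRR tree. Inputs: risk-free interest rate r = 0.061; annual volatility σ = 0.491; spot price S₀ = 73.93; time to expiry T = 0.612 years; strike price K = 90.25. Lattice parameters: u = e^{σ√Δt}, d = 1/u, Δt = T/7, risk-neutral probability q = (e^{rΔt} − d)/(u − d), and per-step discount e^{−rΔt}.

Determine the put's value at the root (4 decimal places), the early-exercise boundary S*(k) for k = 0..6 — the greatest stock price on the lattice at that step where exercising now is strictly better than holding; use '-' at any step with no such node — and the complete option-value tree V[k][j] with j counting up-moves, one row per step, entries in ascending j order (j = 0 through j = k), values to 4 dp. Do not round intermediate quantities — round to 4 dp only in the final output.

params: Δt=0.08743 u=1.15625 d=0.86487 q=0.48212 e^(-rΔt)=0.99468
t_7 payoffs: 63.4914 54.4762 42.4236 26.3104 4.7686 0.0000 0.0000 0.0000
t_6: node(6,0) S=30.9396 payoff=59.3104 vs cont=58.8304 → 59.3104 [stop]  node(6,1) S=41.3634 payoff=48.8866 vs cont=48.4065 → 48.8866 [stop]  node(6,2) S=55.2992 payoff=34.9508 vs cont=34.4708 → 34.9508 [stop]  node(6,3) S=73.9300 payoff=16.3200 vs cont=15.8400 → 16.3200 [stop]  node(6,4) S=98.8378 payoff=0.0000 vs cont=2.4564 → 2.4564 [wait]  node(6,5) S=132.1372 payoff=0.0000 vs cont=0.0000 → 0.0000 [wait]  node(6,6) S=176.6555 payoff=0.0000 vs cont=0.0000 → 0.0000 [wait]  ⇒ S*(6)=73.9300
t_5: node(5,0) S=35.7738 payoff=54.4762 vs cont=53.9961 → 54.4762 [stop]  node(5,1) S=47.8264 payoff=42.4236 vs cont=41.9436 → 42.4236 [stop]  node(5,2) S=63.9396 payoff=26.3104 vs cont=25.8304 → 26.3104 [stop]  node(5,3) S=85.4814 payoff=4.7686 vs cont=9.5848 → 9.5848 [wait]  node(5,4) S=114.2810 payoff=0.0000 vs cont=1.2654 → 1.2654 [wait]  node(5,5) S=152.7834 payoff=0.0000 vs cont=0.0000 → 0.0000 [wait]  ⇒ S*(5)=63.9396
t_4: node(4,0) S=41.3634 payoff=48.8866 vs cont=48.4065 → 48.8866 [stop]  node(4,1) S=55.2992 payoff=34.9508 vs cont=34.4708 → 34.9508 [stop]  node(4,2) S=73.9300 payoff=16.3200 vs cont=18.1496 → 18.1496 [wait]  node(4,3) S=98.8378 payoff=0.0000 vs cont=5.5442 → 5.5442 [wait]  node(4,4) S=132.1372 payoff=0.0000 vs cont=0.6518 → 0.6518 [wait]  ⇒ S*(4)=55.2992
t_3: node(3,0) S=47.8264 payoff=42.4236 vs cont=41.9436 → 42.4236 [stop]  node(3,1) S=63.9396 payoff=26.3104 vs cont=26.7078 → 26.7078 [wait]  node(3,2) S=85.4814 payoff=4.7686 vs cont=12.0081 → 12.0081 [wait]  node(3,3) S=114.2810 payoff=0.0000 vs cont=3.1685 → 3.1685 [wait]  ⇒ S*(3)=47.8264
t_2: node(2,0) S=55.2992 payoff=34.9508 vs cont=34.6614 → 34.9508 [stop]  node(2,1) S=73.9300 payoff=16.3200 vs cont=19.5164 → 19.5164 [wait]  node(2,2) S=98.8378 payoff=0.0000 vs cont=7.7052 → 7.7052 [wait]  ⇒ S*(2)=55.2992
t_1: node(1,0) S=63.9396 payoff=26.3104 vs cont=27.3633 → 27.3633 [wait]  node(1,1) S=85.4814 payoff=4.7686 vs cont=13.7484 → 13.7484 [wait]  ⇒ S*(1)=-
t_0: node(0,0) S=73.9300 payoff=16.3200 vs cont=20.6887 → 20.6887 [wait]  ⇒ S*(0)=-

price = 20.6887
boundary = - - 55.2992 47.8264 55.2992 63.9396 73.9300
tree:
20.6887
27.3633 13.7484
34.9508 19.5164 7.7052
42.4236 26.7078 12.0081 3.1685
48.8866 34.9508 18.1496 5.5442 0.6518
54.4762 42.4236 26.3104 9.5848 1.2654 0.0000
59.3104 48.8866 34.9508 16.3200 2.4564 0.0000 0.0000
63.4914 54.4762 42.4236 26.3104 4.7686 0.0000 0.0000 0.0000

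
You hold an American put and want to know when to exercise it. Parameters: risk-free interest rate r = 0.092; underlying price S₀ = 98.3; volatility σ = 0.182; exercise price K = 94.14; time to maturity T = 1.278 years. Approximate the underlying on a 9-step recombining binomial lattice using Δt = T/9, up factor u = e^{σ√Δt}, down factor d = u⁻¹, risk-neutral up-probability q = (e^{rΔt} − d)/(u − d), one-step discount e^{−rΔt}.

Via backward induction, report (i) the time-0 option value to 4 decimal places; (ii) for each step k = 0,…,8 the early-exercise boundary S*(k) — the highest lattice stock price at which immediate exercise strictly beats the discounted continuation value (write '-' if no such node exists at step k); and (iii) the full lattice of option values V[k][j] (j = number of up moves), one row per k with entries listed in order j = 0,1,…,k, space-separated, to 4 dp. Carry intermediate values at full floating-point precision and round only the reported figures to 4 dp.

params: Δt=0.14200 u=1.07099 d=0.93372 q=0.57865 e^(-rΔt)=0.98702
t_9 payoffs: 41.1142 33.3185 24.3766 14.1201 2.3557 0.0000 0.0000 0.0000 0.0000 0.0000
t_8: node(8,0) S=56.7901 payoff=37.3499 vs cont=36.1281 → 37.3499 [stop]  node(8,1) S=65.1392 payoff=29.0008 vs cont=27.7789 → 29.0008 [stop]  node(8,2) S=74.7159 payoff=19.4241 vs cont=18.2023 → 19.4241 [stop]  node(8,3) S=85.7005 payoff=8.4395 vs cont=7.2177 → 8.4395 [stop]  node(8,4) S=98.3000 payoff=0.0000 vs cont=0.9797 → 0.9797 [wait]  node(8,5) S=112.7519 payoff=0.0000 vs cont=0.0000 → 0.0000 [wait]  node(8,6) S=129.3285 payoff=0.0000 vs cont=0.0000 → 0.0000 [wait]  node(8,7) S=148.3421 payoff=0.0000 vs cont=0.0000 → 0.0000 [wait]  node(8,8) S=170.1511 payoff=0.0000 vs cont=0.0000 → 0.0000 [wait]  ⇒ S*(8)=85.7005
t_7: node(7,0) S=60.8215 payoff=33.3185 vs cont=32.0966 → 33.3185 [stop]  node(7,1) S=69.7634 payoff=24.3766 vs cont=23.1547 → 24.3766 [stop]  node(7,2) S=80.0199 payoff=14.1201 vs cont=12.8982 → 14.1201 [stop]  node(7,3) S=91.7843 payoff=2.3557 vs cont=4.0694 → 4.0694 [wait]  node(7,4) S=105.2783 payoff=0.0000 vs cont=0.4074 → 0.4074 [wait]  node(7,5) S=120.7561 payoff=0.0000 vs cont=0.0000 → 0.0000 [wait]  node(7,6) S=138.5094 payoff=0.0000 vs cont=0.0000 → 0.0000 [wait]  node(7,7) S=158.8728 payoff=0.0000 vs cont=0.0000 → 0.0000 [wait]  ⇒ S*(7)=80.0199
t_6: node(6,0) S=65.1392 payoff=29.0008 vs cont=27.7789 → 29.0008 [stop]  node(6,1) S=74.7159 payoff=19.4241 vs cont=18.2023 → 19.4241 [stop]  node(6,2) S=85.7005 payoff=8.4395 vs cont=8.1964 → 8.4395 [stop]  node(6,3) S=98.3000 payoff=0.0000 vs cont=1.9251 → 1.9251 [wait]  node(6,4) S=112.7519 payoff=0.0000 vs cont=0.1694 → 0.1694 [wait]  node(6,5) S=129.3285 payoff=0.0000 vs cont=0.0000 → 0.0000 [wait]  node(6,6) S=148.3421 payoff=0.0000 vs cont=0.0000 → 0.0000 [wait]  ⇒ S*(6)=85.7005
t_5: node(5,0) S=69.7634 payoff=24.3766 vs cont=23.1547 → 24.3766 [stop]  node(5,1) S=80.0199 payoff=14.1201 vs cont=12.8982 → 14.1201 [stop]  node(5,2) S=91.7843 payoff=2.3557 vs cont=4.6093 → 4.6093 [wait]  node(5,3) S=105.2783 payoff=0.0000 vs cont=0.8974 → 0.8974 [wait]  node(5,4) S=120.7561 payoff=0.0000 vs cont=0.0705 → 0.0705 [wait]  node(5,5) S=138.5094 payoff=0.0000 vs cont=0.0000 → 0.0000 [wait]  ⇒ S*(5)=80.0199
t_4: node(4,0) S=74.7159 payoff=19.4241 vs cont=18.2023 → 19.4241 [stop]  node(4,1) S=85.7005 payoff=8.4395 vs cont=8.5048 → 8.5048 [wait]  node(4,2) S=98.3000 payoff=0.0000 vs cont=2.4294 → 2.4294 [wait]  node(4,3) S=112.7519 payoff=0.0000 vs cont=0.4134 → 0.4134 [wait]  node(4,4) S=129.3285 payoff=0.0000 vs cont=0.0293 → 0.0293 [wait]  ⇒ S*(4)=74.7159
t_3: node(3,0) S=80.0199 payoff=14.1201 vs cont=12.9355 → 14.1201 [stop]  node(3,1) S=91.7843 payoff=2.3557 vs cont=4.9245 → 4.9245 [wait]  node(3,2) S=105.2783 payoff=0.0000 vs cont=1.2465 → 1.2465 [wait]  node(3,3) S=120.7561 payoff=0.0000 vs cont=0.1887 → 0.1887 [wait]  ⇒ S*(3)=80.0199
t_2: node(2,0) S=85.7005 payoff=8.4395 vs cont=8.6848 → 8.6848 [wait]  node(2,1) S=98.3000 payoff=0.0000 vs cont=2.7599 → 2.7599 [wait]  node(2,2) S=112.7519 payoff=0.0000 vs cont=0.6261 → 0.6261 [wait]  ⇒ S*(2)=-
t_1: node(1,0) S=91.7843 payoff=2.3557 vs cont=5.1881 → 5.1881 [wait]  node(1,1) S=105.2783 payoff=0.0000 vs cont=1.5054 → 1.5054 [wait]  ⇒ S*(1)=-
t_0: node(0,0) S=98.3000 payoff=0.0000 vs cont=3.0174 → 3.0174 [wait]  ⇒ S*(0)=-

price = 3.0174
boundary = - - - 80.0199 74.7159 80.0199 85.7005 80.0199 85.7005
tree:
3.0174
5.1881 1.5054
8.6848 2.7599 0.6261
14.1201 4.9245 1.2465 0.1887
19.4241 8.5048 2.4294 0.4134 0.0293
24.3766 14.1201 4.6093 0.8974 0.0705 0.0000
29.0008 19.4241 8.4395 1.9251 0.1694 0.0000 0.0000
33.3185 24.3766 14.1201 4.0694 0.4074 0.0000 0.0000 0.0000
37.3499 29.0008 19.4241 8.4395 0.9797 0.0000 0.0000 0.0000 0.0000
41.1142 33.3185 24.3766 14.1201 2.3557 0.0000 0.0000 0.0000 0.0000 0.0000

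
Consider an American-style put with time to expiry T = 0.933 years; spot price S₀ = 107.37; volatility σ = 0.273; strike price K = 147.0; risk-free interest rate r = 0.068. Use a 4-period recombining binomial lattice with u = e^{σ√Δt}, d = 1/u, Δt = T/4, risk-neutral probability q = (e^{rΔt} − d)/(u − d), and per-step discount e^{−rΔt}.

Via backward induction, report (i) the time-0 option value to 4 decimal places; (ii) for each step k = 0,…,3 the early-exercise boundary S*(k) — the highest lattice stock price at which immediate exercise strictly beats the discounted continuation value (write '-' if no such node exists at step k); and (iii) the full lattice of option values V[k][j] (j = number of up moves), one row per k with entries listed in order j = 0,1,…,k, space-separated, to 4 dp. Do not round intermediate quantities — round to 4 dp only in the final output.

price = 39.6300
boundary = 107.3700 94.1070 107.3700 122.5022
tree:
39.6300
52.8930 25.2511
64.5176 39.6300 13.1386
74.7063 52.8930 24.4978 3.3635
83.6364 64.5176 39.6300 7.2330 0.0000

Δt=0.23325  u=1.14093  d=0.87647  q=0.52754  discount=0.98426
step 4 (expiry): payoffs max(K−S,0) = 83.6364 64.5176 39.6300 7.2330 0.0000
step 3: (k=3,j=0): S=72.2937, (K−S)⁺=74.7063, hold=72.3931 ⇒ V=74.7063 exercise | (k=3,j=1): S=94.1070, (K−S)⁺=52.8930, hold=50.5798 ⇒ V=52.8930 exercise | (k=3,j=2): S=122.5022, (K−S)⁺=24.4978, hold=22.1847 ⇒ V=24.4978 exercise | (k=3,j=3): S=159.4650, (K−S)⁺=0.0000, hold=3.3635 ⇒ V=3.3635 continue  boundary S*=122.5022
step 2: (k=2,j=0): S=82.4824, (K−S)⁺=64.5176, hold=62.2044 ⇒ V=64.5176 exercise | (k=2,j=1): S=107.3700, (K−S)⁺=39.6300, hold=37.3168 ⇒ V=39.6300 exercise | (k=2,j=2): S=139.7670, (K−S)⁺=7.2330, hold=13.1386 ⇒ V=13.1386 continue  boundary S*=107.3700
step 1: (k=1,j=0): S=94.1070, (K−S)⁺=52.8930, hold=50.5798 ⇒ V=52.8930 exercise | (k=1,j=1): S=122.5022, (K−S)⁺=24.4978, hold=25.2511 ⇒ V=25.2511 continue  boundary S*=94.1070
step 0: (k=0,j=0): S=107.3700, (K−S)⁺=39.6300, hold=37.7079 ⇒ V=39.6300 exercise  boundary S*=107.3700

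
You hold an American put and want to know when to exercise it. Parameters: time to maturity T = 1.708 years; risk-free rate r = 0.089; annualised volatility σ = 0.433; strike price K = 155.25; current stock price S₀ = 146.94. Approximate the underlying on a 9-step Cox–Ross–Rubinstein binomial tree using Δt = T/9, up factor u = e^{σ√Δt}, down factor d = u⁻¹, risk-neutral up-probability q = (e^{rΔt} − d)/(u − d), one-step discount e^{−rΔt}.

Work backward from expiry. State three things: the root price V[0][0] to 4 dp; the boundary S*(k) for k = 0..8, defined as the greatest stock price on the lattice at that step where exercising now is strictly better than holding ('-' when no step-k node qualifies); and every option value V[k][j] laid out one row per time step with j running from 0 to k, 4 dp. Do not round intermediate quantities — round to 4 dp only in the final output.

price = 28.5866
boundary = - - - 83.4406 100.7623 83.4406 100.7623 83.4406 100.7623
tree:
28.5866
40.0579 17.9950
54.5047 26.8578 9.6719
71.8094 38.9165 15.6146 4.0091
86.1535 54.4877 24.5434 7.1436 0.9849
98.0316 71.8094 37.3258 12.4911 1.9947 0.0000
107.8679 86.1535 54.4877 21.2938 4.0402 0.0000 0.0000
116.0132 98.0316 71.8094 35.0155 8.1831 0.0000 0.0000 0.0000
122.7583 107.8679 86.1535 54.4877 16.5743 0.0000 0.0000 0.0000 0.0000
128.3438 116.0132 98.0316 71.8094 33.5700 0.0000 0.0000 0.0000 0.0000 0.0000

Δt=0.18978, u=1.20759, d=0.82809, q=0.49787, disc=e^(-rΔt)=0.98325
k=9 terminal: V=max(K-S,0) → 128.3438 116.0132 98.0316 71.8094 33.5700 0.0000 0.0000 0.0000 0.0000 0.0000
k=8: j=0 S=32.4917 intr=122.7583 cont=120.1581 V=122.7583[EX]; j=1 S=47.3821 intr=107.8679 cont=105.2677 V=107.8679[EX]; j=2 S=69.0965 intr=86.1535 cont=83.5533 V=86.1535[EX]; j=3 S=100.7623 intr=54.4877 cont=51.8875 V=54.4877[EX]; j=4 S=146.9400 intr=8.3100 cont=16.5743 V=16.5743[hold]; j=5 S=214.2801 intr=0.0000 cont=0.0000 V=0.0000[hold]; j=6 S=312.4811 intr=0.0000 cont=0.0000 V=0.0000[hold]; j=7 S=455.6859 intr=0.0000 cont=0.0000 V=0.0000[hold]; j=8 S=664.5191 intr=0.0000 cont=0.0000 V=0.0000[hold]  S*(8)=100.7623
k=7: j=0 S=39.2368 intr=116.0132 cont=113.4130 V=116.0132[EX]; j=1 S=57.2184 intr=98.0316 cont=95.4315 V=98.0316[EX]; j=2 S=83.4406 intr=71.8094 cont=69.2092 V=71.8094[EX]; j=3 S=121.6800 intr=33.5700 cont=35.0155 V=35.0155[hold]; j=4 S=177.4439 intr=0.0000 cont=8.1831 V=8.1831[hold]; j=5 S=258.7634 intr=0.0000 cont=0.0000 V=0.0000[hold]; j=6 S=377.3503 intr=0.0000 cont=0.0000 V=0.0000[hold]; j=7 S=550.2836 intr=0.0000 cont=0.0000 V=0.0000[hold]  S*(7)=83.4406
k=6: j=0 S=47.3821 intr=107.8679 cont=105.2677 V=107.8679[EX]; j=1 S=69.0965 intr=86.1535 cont=83.5533 V=86.1535[EX]; j=2 S=100.7623 intr=54.4877 cont=52.5951 V=54.4877[EX]; j=3 S=146.9400 intr=8.3100 cont=21.2938 V=21.2938[hold]; j=4 S=214.2801 intr=0.0000 cont=4.0402 V=4.0402[hold]; j=5 S=312.4811 intr=0.0000 cont=0.0000 V=0.0000[hold]; j=6 S=455.6859 intr=0.0000 cont=0.0000 V=0.0000[hold]  S*(6)=100.7623
k=5: j=0 S=57.2184 intr=98.0316 cont=95.4315 V=98.0316[EX]; j=1 S=83.4406 intr=71.8094 cont=69.2092 V=71.8094[EX]; j=2 S=121.6800 intr=33.5700 cont=37.3258 V=37.3258[hold]; j=3 S=177.4439 intr=0.0000 cont=12.4911 V=12.4911[hold]; j=4 S=258.7634 intr=0.0000 cont=1.9947 V=1.9947[hold]; j=5 S=377.3503 intr=0.0000 cont=0.0000 V=0.0000[hold]  S*(5)=83.4406
k=4: j=0 S=69.0965 intr=86.1535 cont=83.5533 V=86.1535[EX]; j=1 S=100.7623 intr=54.4877 cont=53.7260 V=54.4877[EX]; j=2 S=146.9400 intr=8.3100 cont=24.5434 V=24.5434[hold]; j=3 S=214.2801 intr=0.0000 cont=7.1436 V=7.1436[hold]; j=4 S=312.4811 intr=0.0000 cont=0.9849 V=0.9849[hold]  S*(4)=100.7623
k=3: j=0 S=83.4406 intr=71.8094 cont=69.2092 V=71.8094[EX]; j=1 S=121.6800 intr=33.5700 cont=38.9165 V=38.9165[hold]; j=2 S=177.4439 intr=0.0000 cont=15.6146 V=15.6146[hold]; j=3 S=258.7634 intr=0.0000 cont=4.0091 V=4.0091[hold]  S*(3)=83.4406
k=2: j=0 S=100.7623 intr=54.4877 cont=54.5047 V=54.5047[hold]; j=1 S=146.9400 intr=8.3100 cont=26.8578 V=26.8578[hold]; j=2 S=214.2801 intr=0.0000 cont=9.6719 V=9.6719[hold]  S*(2)=-
k=1: j=0 S=121.6800 intr=33.5700 cont=40.0579 V=40.0579[hold]; j=1 S=177.4439 intr=0.0000 cont=17.9950 V=17.9950[hold]  S*(1)=-
k=0: j=0 S=146.9400 intr=8.3100 cont=28.5866 V=28.5866[hold]  S*(0)=-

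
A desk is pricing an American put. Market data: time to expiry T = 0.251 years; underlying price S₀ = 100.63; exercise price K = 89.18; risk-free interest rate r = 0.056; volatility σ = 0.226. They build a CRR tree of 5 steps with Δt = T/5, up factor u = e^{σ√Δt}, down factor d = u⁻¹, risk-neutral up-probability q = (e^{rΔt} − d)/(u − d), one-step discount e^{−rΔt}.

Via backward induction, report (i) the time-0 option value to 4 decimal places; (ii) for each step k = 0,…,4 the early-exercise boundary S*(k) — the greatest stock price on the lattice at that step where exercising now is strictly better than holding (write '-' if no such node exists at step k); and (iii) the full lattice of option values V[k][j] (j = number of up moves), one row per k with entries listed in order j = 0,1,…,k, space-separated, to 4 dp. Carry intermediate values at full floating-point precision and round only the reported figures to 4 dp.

Δt=0.05020  u=1.05194  d=0.95062  q=0.51513  discount=0.99719
step 5 (expiry): payoffs max(K−S,0) = 11.0581 2.7321 0.0000 0.0000 0.0000 0.0000
step 4: (k=4,j=0): S=82.1795, (K−S)⁺=7.0005, hold=6.7501 ⇒ V=7.0005 exercise | (k=4,j=1): S=90.9380, (K−S)⁺=0.0000, hold=1.3210 ⇒ V=1.3210 continue | (k=4,j=2): S=100.6300, (K−S)⁺=0.0000, hold=0.0000 ⇒ V=0.0000 continue | (k=4,j=3): S=111.3549, (K−S)⁺=0.0000, hold=0.0000 ⇒ V=0.0000 continue | (k=4,j=4): S=123.2229, (K−S)⁺=0.0000, hold=0.0000 ⇒ V=0.0000 continue  boundary S*=82.1795
step 3: (k=3,j=0): S=86.4479, (K−S)⁺=2.7321, hold=4.0634 ⇒ V=4.0634 continue | (k=3,j=1): S=95.6613, (K−S)⁺=0.0000, hold=0.6387 ⇒ V=0.6387 continue | (k=3,j=2): S=105.8567, (K−S)⁺=0.0000, hold=0.0000 ⇒ V=0.0000 continue | (k=3,j=3): S=117.1387, (K−S)⁺=0.0000, hold=0.0000 ⇒ V=0.0000 continue  boundary S*=-
step 2: (k=2,j=0): S=90.9380, (K−S)⁺=0.0000, hold=2.2928 ⇒ V=2.2928 continue | (k=2,j=1): S=100.6300, (K−S)⁺=0.0000, hold=0.3088 ⇒ V=0.3088 continue | (k=2,j=2): S=111.3549, (K−S)⁺=0.0000, hold=0.0000 ⇒ V=0.0000 continue  boundary S*=-
step 1: (k=1,j=0): S=95.6613, (K−S)⁺=0.0000, hold=1.2672 ⇒ V=1.2672 continue | (k=1,j=1): S=105.8567, (K−S)⁺=0.0000, hold=0.1493 ⇒ V=0.1493 continue  boundary S*=-
step 0: (k=0,j=0): S=100.6300, (K−S)⁺=0.0000, hold=0.6894 ⇒ V=0.6894 continue  boundary S*=-

price = 0.6894
boundary = - - - - 82.1795
tree:
0.6894
1.2672 0.1493
2.2928 0.3088 0.0000
4.0634 0.6387 0.0000 0.0000
7.0005 1.3210 0.0000 0.0000 0.0000
11.0581 2.7321 0.0000 0.0000 0.0000 0.0000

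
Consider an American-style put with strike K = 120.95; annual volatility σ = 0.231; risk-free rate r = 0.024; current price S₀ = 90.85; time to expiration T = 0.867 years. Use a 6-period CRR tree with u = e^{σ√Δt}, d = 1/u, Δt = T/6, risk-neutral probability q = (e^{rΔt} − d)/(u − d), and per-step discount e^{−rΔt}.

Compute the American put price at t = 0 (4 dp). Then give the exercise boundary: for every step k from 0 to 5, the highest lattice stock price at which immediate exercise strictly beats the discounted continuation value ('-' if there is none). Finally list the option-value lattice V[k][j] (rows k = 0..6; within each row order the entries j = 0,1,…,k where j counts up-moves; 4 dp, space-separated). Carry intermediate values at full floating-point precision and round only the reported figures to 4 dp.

price = 30.1204
boundary = - 83.2127 90.8500 83.2127 90.8500 99.1883
tree:
30.1204
37.7373 22.6469
44.7327 30.1000 15.2865
51.1399 37.7373 22.0251 8.5955
57.0085 44.7327 30.1000 14.0331 3.1701
62.3838 51.1399 37.7373 21.7617 6.3347 0.0000
67.3072 57.0085 44.7327 30.1000 12.6581 0.0000 0.0000

Δt=0.14450, u=1.09178, d=0.91593, q=0.49782, disc=e^(-rΔt)=0.99654
k=6 terminal: V=max(K-S,0) → 67.3072 57.0085 44.7327 30.1000 12.6581 0.0000 0.0000
k=5: j=0 S=58.5662 intr=62.3838 cont=61.9651 V=62.3838[EX]; j=1 S=69.8101 intr=51.1399 cont=50.7212 V=51.1399[EX]; j=2 S=83.2127 intr=37.7373 cont=37.3186 V=37.7373[EX]; j=3 S=99.1883 intr=21.7617 cont=21.3430 V=21.7617[EX]; j=4 S=118.2311 intr=2.7189 cont=6.3347 V=6.3347[hold]; j=5 S=140.9298 intr=0.0000 cont=0.0000 V=0.0000[hold]  S*(5)=99.1883
k=4: j=0 S=63.9415 intr=57.0085 cont=56.5898 V=57.0085[EX]; j=1 S=76.2173 intr=44.7327 cont=44.3139 V=44.7327[EX]; j=2 S=90.8500 intr=30.1000 cont=29.6813 V=30.1000[EX]; j=3 S=108.2919 intr=12.6581 cont=14.0331 V=14.0331[hold]; j=4 S=129.0825 intr=0.0000 cont=3.1701 V=3.1701[hold]  S*(4)=90.8500
k=3: j=0 S=69.8101 intr=51.1399 cont=50.7212 V=51.1399[EX]; j=1 S=83.2127 intr=37.7373 cont=37.3186 V=37.7373[EX]; j=2 S=99.1883 intr=21.7617 cont=22.0251 V=22.0251[hold]; j=3 S=118.2311 intr=2.7189 cont=8.5955 V=8.5955[hold]  S*(3)=83.2127
k=2: j=0 S=76.2173 intr=44.7327 cont=44.3139 V=44.7327[EX]; j=1 S=90.8500 intr=30.1000 cont=29.8119 V=30.1000[EX]; j=2 S=108.2919 intr=12.6581 cont=15.2865 V=15.2865[hold]  S*(2)=90.8500
k=1: j=0 S=83.2127 intr=37.7373 cont=37.3186 V=37.7373[EX]; j=1 S=99.1883 intr=21.7617 cont=22.6469 V=22.6469[hold]  S*(1)=83.2127
k=0: j=0 S=90.8500 intr=30.1000 cont=30.1204 V=30.1204[hold]  S*(0)=-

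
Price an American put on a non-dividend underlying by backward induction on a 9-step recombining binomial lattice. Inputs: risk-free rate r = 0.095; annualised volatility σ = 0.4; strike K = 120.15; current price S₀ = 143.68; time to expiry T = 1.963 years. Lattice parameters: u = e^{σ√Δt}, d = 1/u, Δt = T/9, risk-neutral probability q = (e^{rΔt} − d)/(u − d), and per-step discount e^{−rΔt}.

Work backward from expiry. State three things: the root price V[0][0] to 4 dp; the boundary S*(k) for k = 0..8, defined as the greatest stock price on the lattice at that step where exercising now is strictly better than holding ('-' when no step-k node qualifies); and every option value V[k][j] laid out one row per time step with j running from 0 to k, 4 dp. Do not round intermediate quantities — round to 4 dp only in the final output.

price = 11.4655
boundary = - - - 82.0362 68.0573 82.0362 68.0573 82.0362 98.8862
tree:
11.4655
17.6288 5.9951
26.3499 9.9460 2.4326
38.1138 16.0921 4.4297 0.6073
52.0927 25.2453 7.9295 1.2378 0.0245
63.6895 38.1138 13.8772 2.5216 0.0509 0.0000
73.3103 52.0927 23.5371 5.1350 0.1059 0.0000 0.0000
81.2917 63.6895 38.1138 10.4518 0.2202 0.0000 0.0000 0.0000
87.9131 73.3103 52.0927 21.2638 0.4581 0.0000 0.0000 0.0000 0.0000
93.4062 81.2917 63.6895 38.1138 0.9528 0.0000 0.0000 0.0000 0.0000 0.0000

Δt=0.21811  u=1.20540  d=0.82960  q=0.50915  discount=0.97949
step 9 (expiry): payoffs max(K−S,0) = 93.4062 81.2917 63.6895 38.1138 0.9528 0.0000 0.0000 0.0000 0.0000 0.0000
step 8: (k=8,j=0): S=32.2369, (K−S)⁺=87.9131, hold=85.4491 ⇒ V=87.9131 exercise | (k=8,j=1): S=46.8397, (K−S)⁺=73.3103, hold=70.8463 ⇒ V=73.3103 exercise | (k=8,j=2): S=68.0573, (K−S)⁺=52.0927, hold=49.6287 ⇒ V=52.0927 exercise | (k=8,j=3): S=98.8862, (K−S)⁺=21.2638, hold=18.7998 ⇒ V=21.2638 exercise | (k=8,j=4): S=143.6800, (K−S)⁺=0.0000, hold=0.4581 ⇒ V=0.4581 continue | (k=8,j=5): S=208.7647, (K−S)⁺=0.0000, hold=0.0000 ⇒ V=0.0000 continue | (k=8,j=6): S=303.3316, (K−S)⁺=0.0000, hold=0.0000 ⇒ V=0.0000 continue | (k=8,j=7): S=440.7357, (K−S)⁺=0.0000, hold=0.0000 ⇒ V=0.0000 continue | (k=8,j=8): S=640.3817, (K−S)⁺=0.0000, hold=0.0000 ⇒ V=0.0000 continue  boundary S*=98.8862
step 7: (k=7,j=0): S=38.8583, (K−S)⁺=81.2917, hold=78.8277 ⇒ V=81.2917 exercise | (k=7,j=1): S=56.4605, (K−S)⁺=63.6895, hold=61.2255 ⇒ V=63.6895 exercise | (k=7,j=2): S=82.0362, (K−S)⁺=38.1138, hold=35.6499 ⇒ V=38.1138 exercise | (k=7,j=3): S=119.1972, (K−S)⁺=0.9528, hold=10.4518 ⇒ V=10.4518 continue | (k=7,j=4): S=173.1915, (K−S)⁺=0.0000, hold=0.2202 ⇒ V=0.2202 continue | (k=7,j=5): S=251.6444, (K−S)⁺=0.0000, hold=0.0000 ⇒ V=0.0000 continue | (k=7,j=6): S=365.6351, (K−S)⁺=0.0000, hold=0.0000 ⇒ V=0.0000 continue | (k=7,j=7): S=531.2618, (K−S)⁺=0.0000, hold=0.0000 ⇒ V=0.0000 continue  boundary S*=82.0362
step 6: (k=6,j=0): S=46.8397, (K−S)⁺=73.3103, hold=70.8463 ⇒ V=73.3103 exercise | (k=6,j=1): S=68.0573, (K−S)⁺=52.0927, hold=49.6287 ⇒ V=52.0927 exercise | (k=6,j=2): S=98.8862, (K−S)⁺=21.2638, hold=23.5371 ⇒ V=23.5371 continue | (k=6,j=3): S=143.6800, (K−S)⁺=0.0000, hold=5.1350 ⇒ V=5.1350 continue | (k=6,j=4): S=208.7647, (K−S)⁺=0.0000, hold=0.1059 ⇒ V=0.1059 continue | (k=6,j=5): S=303.3316, (K−S)⁺=0.0000, hold=0.0000 ⇒ V=0.0000 continue | (k=6,j=6): S=440.7357, (K−S)⁺=0.0000, hold=0.0000 ⇒ V=0.0000 continue  boundary S*=68.0573
step 5: (k=5,j=0): S=56.4605, (K−S)⁺=63.6895, hold=61.2255 ⇒ V=63.6895 exercise | (k=5,j=1): S=82.0362, (K−S)⁺=38.1138, hold=36.7836 ⇒ V=38.1138 exercise | (k=5,j=2): S=119.1972, (K−S)⁺=0.9528, hold=13.8772 ⇒ V=13.8772 continue | (k=5,j=3): S=173.1915, (K−S)⁺=0.0000, hold=2.5216 ⇒ V=2.5216 continue | (k=5,j=4): S=251.6444, (K−S)⁺=0.0000, hold=0.0509 ⇒ V=0.0509 continue | (k=5,j=5): S=365.6351, (K−S)⁺=0.0000, hold=0.0000 ⇒ V=0.0000 continue  boundary S*=82.0362
step 4: (k=4,j=0): S=68.0573, (K−S)⁺=52.0927, hold=49.6287 ⇒ V=52.0927 exercise | (k=4,j=1): S=98.8862, (K−S)⁺=21.2638, hold=25.2453 ⇒ V=25.2453 continue | (k=4,j=2): S=143.6800, (K−S)⁺=0.0000, hold=7.9295 ⇒ V=7.9295 continue | (k=4,j=3): S=208.7647, (K−S)⁺=0.0000, hold=1.2378 ⇒ V=1.2378 continue | (k=4,j=4): S=303.3316, (K−S)⁺=0.0000, hold=0.0245 ⇒ V=0.0245 continue  boundary S*=68.0573
step 3: (k=3,j=0): S=82.0362, (K−S)⁺=38.1138, hold=37.6355 ⇒ V=38.1138 exercise | (k=3,j=1): S=119.1972, (K−S)⁺=0.9528, hold=16.0921 ⇒ V=16.0921 continue | (k=3,j=2): S=173.1915, (K−S)⁺=0.0000, hold=4.4297 ⇒ V=4.4297 continue | (k=3,j=3): S=251.6444, (K−S)⁺=0.0000, hold=0.6073 ⇒ V=0.6073 continue  boundary S*=82.0362
step 2: (k=2,j=0): S=98.8862, (K−S)⁺=21.2638, hold=26.3499 ⇒ V=26.3499 continue | (k=2,j=1): S=143.6800, (K−S)⁺=0.0000, hold=9.9460 ⇒ V=9.9460 continue | (k=2,j=2): S=208.7647, (K−S)⁺=0.0000, hold=2.4326 ⇒ V=2.4326 continue  boundary S*=-
step 1: (k=1,j=0): S=119.1972, (K−S)⁺=0.9528, hold=17.6288 ⇒ V=17.6288 continue | (k=1,j=1): S=173.1915, (K−S)⁺=0.0000, hold=5.9951 ⇒ V=5.9951 continue  boundary S*=-
step 0: (k=0,j=0): S=143.6800, (K−S)⁺=0.0000, hold=11.4655 ⇒ V=11.4655 continue  boundary S*=-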